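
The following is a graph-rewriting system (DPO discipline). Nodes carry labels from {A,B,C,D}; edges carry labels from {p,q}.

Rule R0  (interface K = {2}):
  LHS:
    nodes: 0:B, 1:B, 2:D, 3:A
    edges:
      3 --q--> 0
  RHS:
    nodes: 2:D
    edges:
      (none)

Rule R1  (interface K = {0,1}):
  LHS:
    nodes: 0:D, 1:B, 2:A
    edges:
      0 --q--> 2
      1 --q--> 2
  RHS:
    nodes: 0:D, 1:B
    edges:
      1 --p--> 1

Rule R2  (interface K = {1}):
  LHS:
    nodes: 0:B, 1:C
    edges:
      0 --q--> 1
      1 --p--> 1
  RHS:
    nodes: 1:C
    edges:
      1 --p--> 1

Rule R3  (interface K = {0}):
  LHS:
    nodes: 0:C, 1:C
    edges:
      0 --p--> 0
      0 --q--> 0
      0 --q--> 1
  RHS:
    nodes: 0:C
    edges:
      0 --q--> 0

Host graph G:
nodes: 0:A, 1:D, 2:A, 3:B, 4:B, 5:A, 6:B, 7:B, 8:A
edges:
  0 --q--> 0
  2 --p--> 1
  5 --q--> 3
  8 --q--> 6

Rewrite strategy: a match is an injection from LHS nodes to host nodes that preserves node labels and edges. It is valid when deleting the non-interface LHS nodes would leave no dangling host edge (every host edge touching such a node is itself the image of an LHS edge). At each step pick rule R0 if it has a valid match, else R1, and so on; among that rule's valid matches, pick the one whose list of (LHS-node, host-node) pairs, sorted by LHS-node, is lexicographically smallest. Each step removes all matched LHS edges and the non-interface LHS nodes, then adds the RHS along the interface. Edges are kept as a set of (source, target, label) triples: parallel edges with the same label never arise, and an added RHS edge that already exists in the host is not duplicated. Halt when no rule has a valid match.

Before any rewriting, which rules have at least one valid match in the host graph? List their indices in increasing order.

Answer: [R0]

Derivation:
R0: 4 valid matches — {0↦3, 1↦4, 2↦1, 3↦5}, {0↦3, 1↦7, 2↦1, 3↦5}, {0↦6, 1↦4, 2↦1, 3↦8} (+1 more)
R1: no valid match — LHS pattern not found
R2: no valid match — LHS pattern not found
R3: no valid match — LHS pattern not found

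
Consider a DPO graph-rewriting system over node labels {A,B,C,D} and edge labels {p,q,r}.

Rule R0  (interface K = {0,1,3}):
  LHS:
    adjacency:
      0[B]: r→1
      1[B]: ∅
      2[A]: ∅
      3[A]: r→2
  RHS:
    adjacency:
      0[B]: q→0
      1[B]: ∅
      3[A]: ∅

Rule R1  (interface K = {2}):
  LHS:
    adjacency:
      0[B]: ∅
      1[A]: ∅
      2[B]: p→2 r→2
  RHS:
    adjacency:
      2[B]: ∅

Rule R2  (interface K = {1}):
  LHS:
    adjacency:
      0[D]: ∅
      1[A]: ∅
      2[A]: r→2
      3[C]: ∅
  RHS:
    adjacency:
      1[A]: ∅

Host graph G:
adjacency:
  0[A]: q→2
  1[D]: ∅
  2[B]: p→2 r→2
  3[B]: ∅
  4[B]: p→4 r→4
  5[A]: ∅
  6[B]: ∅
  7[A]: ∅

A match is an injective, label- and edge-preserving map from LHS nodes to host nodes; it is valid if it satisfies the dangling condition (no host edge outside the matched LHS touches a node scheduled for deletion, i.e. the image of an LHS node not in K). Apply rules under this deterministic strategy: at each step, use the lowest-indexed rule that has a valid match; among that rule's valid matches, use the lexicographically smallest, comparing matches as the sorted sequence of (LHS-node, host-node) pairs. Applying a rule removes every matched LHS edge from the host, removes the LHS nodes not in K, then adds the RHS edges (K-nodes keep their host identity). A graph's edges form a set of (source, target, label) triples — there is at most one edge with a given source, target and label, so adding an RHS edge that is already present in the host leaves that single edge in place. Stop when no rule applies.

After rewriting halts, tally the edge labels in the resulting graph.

start.  V:8 E:5  edges: 0-q->2 2-p->2 2-r->2 4-p->4 4-r->4
1. fire R1 via {0↦3, 1↦5, 2↦2}  →  V:6 E:3  edges: 0-q->2 4-p->4 4-r->4
2. fire R1 via {0↦6, 1↦7, 2↦4}  →  V:4 E:1  edges: 0-q->2
final graph: no rule applies after step 2
NF edges: [(0, 2, 'q')]

Answer: q:1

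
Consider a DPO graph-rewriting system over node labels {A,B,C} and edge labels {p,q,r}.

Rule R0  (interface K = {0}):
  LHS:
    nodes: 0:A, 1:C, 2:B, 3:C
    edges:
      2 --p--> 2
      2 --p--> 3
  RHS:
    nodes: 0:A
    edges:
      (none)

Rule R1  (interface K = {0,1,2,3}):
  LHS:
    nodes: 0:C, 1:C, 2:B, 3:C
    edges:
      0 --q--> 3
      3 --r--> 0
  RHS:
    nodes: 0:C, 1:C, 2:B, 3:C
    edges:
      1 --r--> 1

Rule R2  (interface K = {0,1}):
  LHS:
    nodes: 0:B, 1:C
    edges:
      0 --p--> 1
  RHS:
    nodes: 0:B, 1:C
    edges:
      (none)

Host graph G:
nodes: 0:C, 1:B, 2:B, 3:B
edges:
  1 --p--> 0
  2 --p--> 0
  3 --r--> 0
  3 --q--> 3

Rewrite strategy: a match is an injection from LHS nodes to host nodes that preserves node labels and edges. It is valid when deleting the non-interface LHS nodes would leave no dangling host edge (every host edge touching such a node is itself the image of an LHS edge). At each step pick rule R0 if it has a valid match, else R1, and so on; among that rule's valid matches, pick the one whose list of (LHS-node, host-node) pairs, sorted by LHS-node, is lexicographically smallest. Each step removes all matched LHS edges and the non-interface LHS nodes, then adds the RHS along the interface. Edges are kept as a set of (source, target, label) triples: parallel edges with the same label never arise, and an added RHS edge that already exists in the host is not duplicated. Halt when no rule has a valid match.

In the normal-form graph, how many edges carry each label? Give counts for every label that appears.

Answer: q:1 r:1

Rewrite trace:
[0] host  ⇒  4 nodes, 4 edges  {1-p->0 2-p->0 3-r->0 3-q->3}
[1] R2 @ {0↦1, 1↦0}  ⇒  4 nodes, 3 edges  {2-p->0 3-r->0 3-q->3}
[2] R2 @ {0↦2, 1↦0}  ⇒  4 nodes, 2 edges  {3-r->0 3-q->3}
halt: no rule applies after step 2
NF edges: [(3, 0, 'r'), (3, 3, 'q')]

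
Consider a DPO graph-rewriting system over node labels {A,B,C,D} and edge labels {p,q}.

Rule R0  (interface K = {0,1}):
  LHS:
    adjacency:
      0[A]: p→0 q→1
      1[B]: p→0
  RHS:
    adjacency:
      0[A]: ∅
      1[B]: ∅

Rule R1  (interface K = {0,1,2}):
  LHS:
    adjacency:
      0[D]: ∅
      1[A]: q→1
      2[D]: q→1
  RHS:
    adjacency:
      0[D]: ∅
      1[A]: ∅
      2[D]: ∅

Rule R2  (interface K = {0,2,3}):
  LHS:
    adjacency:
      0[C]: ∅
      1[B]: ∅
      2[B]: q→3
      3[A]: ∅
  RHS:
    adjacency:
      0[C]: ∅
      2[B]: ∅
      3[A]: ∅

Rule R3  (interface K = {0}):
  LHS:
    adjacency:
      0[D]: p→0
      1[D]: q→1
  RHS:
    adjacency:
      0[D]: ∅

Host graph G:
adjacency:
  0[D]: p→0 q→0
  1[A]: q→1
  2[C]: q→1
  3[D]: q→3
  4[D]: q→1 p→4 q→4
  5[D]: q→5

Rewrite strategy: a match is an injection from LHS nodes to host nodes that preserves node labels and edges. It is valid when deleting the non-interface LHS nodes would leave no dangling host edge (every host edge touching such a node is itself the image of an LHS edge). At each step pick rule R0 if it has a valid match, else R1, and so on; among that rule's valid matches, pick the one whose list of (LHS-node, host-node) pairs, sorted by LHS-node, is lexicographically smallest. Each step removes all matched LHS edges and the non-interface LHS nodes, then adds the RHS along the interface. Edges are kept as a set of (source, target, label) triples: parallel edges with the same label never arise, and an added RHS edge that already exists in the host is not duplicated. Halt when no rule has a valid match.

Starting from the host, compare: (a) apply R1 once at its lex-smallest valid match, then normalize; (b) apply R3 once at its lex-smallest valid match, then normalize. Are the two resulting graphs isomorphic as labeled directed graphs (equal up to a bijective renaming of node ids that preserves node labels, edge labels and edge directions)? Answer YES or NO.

branch R1-first: apply at {0↦0, 1↦1, 2↦4} → |E|=7, then 2 more step(s) → NF |V|=4 |E|=3 V={1:A, 2:C, 4:D, 5:D} E=2-q->1 4-q->4 5-q->5
branch R3-first: apply at {0↦0, 1↦3} → |E|=7, then 2 more step(s) → NF |V|=4 |E|=3 V={1:A, 2:C, 4:D, 5:D} E=2-q->1 4-q->4 5-q->5
graphs isomorphic (equal up to label-preserving node renaming)

Answer: YES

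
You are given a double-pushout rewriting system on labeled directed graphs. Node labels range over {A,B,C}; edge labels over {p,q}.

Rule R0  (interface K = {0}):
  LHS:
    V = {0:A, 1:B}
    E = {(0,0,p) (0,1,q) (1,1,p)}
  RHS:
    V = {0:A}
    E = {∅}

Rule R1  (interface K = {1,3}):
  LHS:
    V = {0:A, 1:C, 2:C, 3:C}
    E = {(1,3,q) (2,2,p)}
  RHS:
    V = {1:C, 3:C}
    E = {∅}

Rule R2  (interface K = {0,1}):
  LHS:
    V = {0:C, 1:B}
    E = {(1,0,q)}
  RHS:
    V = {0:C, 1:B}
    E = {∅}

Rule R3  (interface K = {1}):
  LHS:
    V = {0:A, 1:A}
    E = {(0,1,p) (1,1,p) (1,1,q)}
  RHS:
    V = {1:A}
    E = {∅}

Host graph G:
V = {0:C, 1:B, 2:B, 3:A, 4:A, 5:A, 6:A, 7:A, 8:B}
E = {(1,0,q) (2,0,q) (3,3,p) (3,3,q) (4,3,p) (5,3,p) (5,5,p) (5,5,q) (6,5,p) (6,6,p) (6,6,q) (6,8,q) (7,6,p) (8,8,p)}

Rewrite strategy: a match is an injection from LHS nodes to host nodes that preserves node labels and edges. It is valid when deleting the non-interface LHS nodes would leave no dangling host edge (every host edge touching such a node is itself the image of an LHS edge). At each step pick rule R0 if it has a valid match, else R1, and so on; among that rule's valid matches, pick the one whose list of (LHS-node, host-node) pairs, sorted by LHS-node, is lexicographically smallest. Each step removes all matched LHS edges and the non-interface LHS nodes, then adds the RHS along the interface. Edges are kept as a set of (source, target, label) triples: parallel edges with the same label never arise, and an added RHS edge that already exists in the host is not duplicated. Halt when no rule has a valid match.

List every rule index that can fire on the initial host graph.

Answer: [R0,R2,R3]

Rewrite trace:
R0: 1 valid match — {0↦6, 1↦8}
R1: no valid match — LHS pattern not found
R2: 2 valid matches — {0↦0, 1↦1}, {0↦0, 1↦2}
R3: 2 valid matches — {0↦4, 1↦3}, {0↦7, 1↦6}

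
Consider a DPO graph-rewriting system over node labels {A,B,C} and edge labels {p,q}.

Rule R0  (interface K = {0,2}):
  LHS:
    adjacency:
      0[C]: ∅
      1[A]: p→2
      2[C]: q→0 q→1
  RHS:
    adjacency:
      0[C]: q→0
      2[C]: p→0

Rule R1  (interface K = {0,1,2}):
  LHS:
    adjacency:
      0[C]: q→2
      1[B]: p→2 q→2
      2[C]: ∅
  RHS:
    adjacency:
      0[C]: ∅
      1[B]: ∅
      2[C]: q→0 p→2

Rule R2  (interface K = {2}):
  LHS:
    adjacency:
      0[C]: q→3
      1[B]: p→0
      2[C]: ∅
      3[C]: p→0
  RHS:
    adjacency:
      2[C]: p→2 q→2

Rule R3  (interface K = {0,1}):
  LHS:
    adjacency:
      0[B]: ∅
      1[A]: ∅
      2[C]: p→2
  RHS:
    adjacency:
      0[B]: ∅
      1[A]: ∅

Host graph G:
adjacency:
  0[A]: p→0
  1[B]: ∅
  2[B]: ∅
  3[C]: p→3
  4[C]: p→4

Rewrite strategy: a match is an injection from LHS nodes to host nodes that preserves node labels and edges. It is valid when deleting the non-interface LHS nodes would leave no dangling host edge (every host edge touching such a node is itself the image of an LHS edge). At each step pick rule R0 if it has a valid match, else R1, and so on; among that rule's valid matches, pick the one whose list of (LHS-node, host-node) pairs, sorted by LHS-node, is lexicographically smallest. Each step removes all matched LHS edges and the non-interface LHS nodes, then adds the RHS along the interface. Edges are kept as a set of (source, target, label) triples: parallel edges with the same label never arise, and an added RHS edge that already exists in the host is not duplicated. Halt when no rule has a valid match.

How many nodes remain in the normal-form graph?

Answer: 3

Rewrite trace:
initial: |V|=5 |E|=3  E = 0-p->0 3-p->3 4-p->4
step 1: apply R3 at {0↦1, 1↦0, 2↦3}  → |V|=4 |E|=2  E = 0-p->0 4-p->4
step 2: apply R3 at {0↦1, 1↦0, 2↦4}  → |V|=3 |E|=1  E = 0-p->0
final graph: no rule applies after step 2
NF nodes: {0:A, 1:B, 2:B}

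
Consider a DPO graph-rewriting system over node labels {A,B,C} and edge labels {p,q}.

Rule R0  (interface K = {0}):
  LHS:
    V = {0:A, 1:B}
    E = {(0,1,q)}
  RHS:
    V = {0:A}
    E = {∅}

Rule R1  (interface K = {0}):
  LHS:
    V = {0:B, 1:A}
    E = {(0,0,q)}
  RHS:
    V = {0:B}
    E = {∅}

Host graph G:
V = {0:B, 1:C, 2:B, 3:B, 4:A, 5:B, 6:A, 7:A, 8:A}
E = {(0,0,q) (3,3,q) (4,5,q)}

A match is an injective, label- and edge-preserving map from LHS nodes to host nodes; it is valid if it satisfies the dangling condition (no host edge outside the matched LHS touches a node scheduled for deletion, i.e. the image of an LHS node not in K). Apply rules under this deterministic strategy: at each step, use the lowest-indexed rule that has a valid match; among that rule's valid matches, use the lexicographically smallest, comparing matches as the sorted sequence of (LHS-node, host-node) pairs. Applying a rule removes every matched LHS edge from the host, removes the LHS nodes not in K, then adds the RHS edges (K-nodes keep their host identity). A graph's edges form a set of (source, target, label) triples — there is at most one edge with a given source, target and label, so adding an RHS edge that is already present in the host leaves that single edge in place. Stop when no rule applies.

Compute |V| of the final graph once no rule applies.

Answer: 6

Steps:
[0] host  ⇒  9 nodes, 3 edges  {0-q->0 3-q->3 4-q->5}
[1] R0 @ {0↦4, 1↦5}  ⇒  8 nodes, 2 edges  {0-q->0 3-q->3}
[2] R1 @ {0↦0, 1↦4}  ⇒  7 nodes, 1 edges  {3-q->3}
[3] R1 @ {0↦3, 1↦6}  ⇒  6 nodes, 0 edges  {∅}
final graph: no rule applies after step 3
NF nodes: {0:B, 1:C, 2:B, 3:B, 7:A, 8:A}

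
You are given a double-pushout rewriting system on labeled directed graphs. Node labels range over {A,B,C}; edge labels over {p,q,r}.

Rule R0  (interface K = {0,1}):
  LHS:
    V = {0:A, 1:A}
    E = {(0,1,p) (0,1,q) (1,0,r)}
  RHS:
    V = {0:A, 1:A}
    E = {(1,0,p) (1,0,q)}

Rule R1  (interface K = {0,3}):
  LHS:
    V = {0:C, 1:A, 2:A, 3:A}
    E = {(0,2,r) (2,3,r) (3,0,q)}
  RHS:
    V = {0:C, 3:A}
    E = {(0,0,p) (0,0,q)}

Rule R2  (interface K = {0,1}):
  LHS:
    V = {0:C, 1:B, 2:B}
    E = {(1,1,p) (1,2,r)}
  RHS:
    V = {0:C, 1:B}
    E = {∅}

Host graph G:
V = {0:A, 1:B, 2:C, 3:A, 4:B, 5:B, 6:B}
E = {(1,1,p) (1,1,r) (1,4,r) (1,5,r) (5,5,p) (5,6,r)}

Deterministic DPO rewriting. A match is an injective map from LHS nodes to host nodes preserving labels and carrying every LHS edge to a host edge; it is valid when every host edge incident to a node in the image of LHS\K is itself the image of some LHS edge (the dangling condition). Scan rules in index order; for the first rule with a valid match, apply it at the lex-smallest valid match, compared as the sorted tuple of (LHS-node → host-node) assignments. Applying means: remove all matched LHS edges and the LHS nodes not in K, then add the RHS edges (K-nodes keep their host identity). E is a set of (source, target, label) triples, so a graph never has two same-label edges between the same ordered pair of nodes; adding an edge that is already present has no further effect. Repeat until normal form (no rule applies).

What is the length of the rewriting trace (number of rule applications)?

start.  V:7 E:6  edges: 1-p->1 1-r->1 1-r->4 1-r->5 5-p->5 5-r->6
1. fire R2 via {0↦2, 1↦1, 2↦4}  →  V:6 E:4  edges: 1-r->1 1-r->5 5-p->5 5-r->6
2. fire R2 via {0↦2, 1↦5, 2↦6}  →  V:5 E:2  edges: 1-r->1 1-r->5
normal form: no rule applies after step 2

Answer: 2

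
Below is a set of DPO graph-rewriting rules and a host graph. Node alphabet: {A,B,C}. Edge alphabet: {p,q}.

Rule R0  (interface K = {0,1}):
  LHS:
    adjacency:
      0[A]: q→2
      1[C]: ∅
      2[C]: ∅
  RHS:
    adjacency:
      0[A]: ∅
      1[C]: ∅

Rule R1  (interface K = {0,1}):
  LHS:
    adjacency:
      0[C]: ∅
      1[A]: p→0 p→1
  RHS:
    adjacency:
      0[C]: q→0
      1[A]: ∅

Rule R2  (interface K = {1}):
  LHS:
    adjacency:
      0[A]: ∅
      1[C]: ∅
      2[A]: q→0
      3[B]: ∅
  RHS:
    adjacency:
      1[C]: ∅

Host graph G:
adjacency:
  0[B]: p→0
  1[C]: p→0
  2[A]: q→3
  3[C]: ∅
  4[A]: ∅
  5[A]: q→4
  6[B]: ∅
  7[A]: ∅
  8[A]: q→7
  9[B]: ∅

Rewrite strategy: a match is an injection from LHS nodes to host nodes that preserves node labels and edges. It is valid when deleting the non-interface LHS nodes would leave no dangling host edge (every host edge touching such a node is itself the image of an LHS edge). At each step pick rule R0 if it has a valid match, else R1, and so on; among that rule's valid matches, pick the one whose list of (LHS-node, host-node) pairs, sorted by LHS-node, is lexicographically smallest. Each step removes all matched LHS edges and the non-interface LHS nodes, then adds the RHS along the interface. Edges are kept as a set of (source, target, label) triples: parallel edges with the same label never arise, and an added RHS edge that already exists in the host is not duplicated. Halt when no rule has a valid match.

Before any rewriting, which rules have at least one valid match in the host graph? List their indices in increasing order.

Answer: [R0,R2]

Rewrite trace:
R0: 1 valid match — {0↦2, 1↦1, 2↦3}
R1: no valid match — LHS pattern not found
R2: 8 valid matches — {0↦4, 1↦1, 2↦5, 3↦6}, {0↦4, 1↦1, 2↦5, 3↦9}, {0↦4, 1↦3, 2↦5, 3↦6} (+5 more)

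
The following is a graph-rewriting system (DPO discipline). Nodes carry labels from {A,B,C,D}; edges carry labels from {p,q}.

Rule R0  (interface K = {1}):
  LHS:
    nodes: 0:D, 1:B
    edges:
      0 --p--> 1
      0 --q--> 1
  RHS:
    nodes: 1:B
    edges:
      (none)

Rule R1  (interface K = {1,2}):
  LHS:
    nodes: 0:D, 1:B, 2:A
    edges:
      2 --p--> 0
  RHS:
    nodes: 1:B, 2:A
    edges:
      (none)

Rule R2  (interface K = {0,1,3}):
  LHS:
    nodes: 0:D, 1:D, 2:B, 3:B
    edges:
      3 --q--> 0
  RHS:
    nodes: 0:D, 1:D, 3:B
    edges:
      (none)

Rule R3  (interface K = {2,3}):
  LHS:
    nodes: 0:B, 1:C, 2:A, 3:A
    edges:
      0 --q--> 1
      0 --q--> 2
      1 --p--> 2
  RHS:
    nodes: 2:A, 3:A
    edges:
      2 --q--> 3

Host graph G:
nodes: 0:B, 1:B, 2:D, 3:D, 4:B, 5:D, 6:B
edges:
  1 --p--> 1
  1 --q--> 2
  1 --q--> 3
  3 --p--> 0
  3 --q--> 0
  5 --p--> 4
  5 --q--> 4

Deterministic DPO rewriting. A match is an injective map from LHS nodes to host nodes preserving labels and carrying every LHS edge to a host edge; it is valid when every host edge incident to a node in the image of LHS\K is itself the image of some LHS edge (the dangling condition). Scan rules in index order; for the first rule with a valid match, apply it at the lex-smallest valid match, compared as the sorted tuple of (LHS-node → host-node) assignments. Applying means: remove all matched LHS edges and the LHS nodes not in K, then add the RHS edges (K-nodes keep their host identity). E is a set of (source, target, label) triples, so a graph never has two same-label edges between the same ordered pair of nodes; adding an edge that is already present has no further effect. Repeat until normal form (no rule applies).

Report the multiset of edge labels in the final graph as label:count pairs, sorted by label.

Answer: p:1

Steps:
initial: |V|=7 |E|=7  E = 1-p->1 1-q->2 1-q->3 3-p->0 3-q->0 5-p->4 5-q->4
step 1: apply R0 at {0↦5, 1↦4}  → |V|=6 |E|=5  E = 1-p->1 1-q->2 1-q->3 3-p->0 3-q->0
step 2: apply R2 at {0↦2, 1↦3, 2↦4, 3↦1}  → |V|=5 |E|=4  E = 1-p->1 1-q->3 3-p->0 3-q->0
step 3: apply R2 at {0↦3, 1↦2, 2↦6, 3↦1}  → |V|=4 |E|=3  E = 1-p->1 3-p->0 3-q->0
step 4: apply R0 at {0↦3, 1↦0}  → |V|=3 |E|=1  E = 1-p->1
normal form: no rule applies after step 4
NF edges: [(1, 1, 'p')]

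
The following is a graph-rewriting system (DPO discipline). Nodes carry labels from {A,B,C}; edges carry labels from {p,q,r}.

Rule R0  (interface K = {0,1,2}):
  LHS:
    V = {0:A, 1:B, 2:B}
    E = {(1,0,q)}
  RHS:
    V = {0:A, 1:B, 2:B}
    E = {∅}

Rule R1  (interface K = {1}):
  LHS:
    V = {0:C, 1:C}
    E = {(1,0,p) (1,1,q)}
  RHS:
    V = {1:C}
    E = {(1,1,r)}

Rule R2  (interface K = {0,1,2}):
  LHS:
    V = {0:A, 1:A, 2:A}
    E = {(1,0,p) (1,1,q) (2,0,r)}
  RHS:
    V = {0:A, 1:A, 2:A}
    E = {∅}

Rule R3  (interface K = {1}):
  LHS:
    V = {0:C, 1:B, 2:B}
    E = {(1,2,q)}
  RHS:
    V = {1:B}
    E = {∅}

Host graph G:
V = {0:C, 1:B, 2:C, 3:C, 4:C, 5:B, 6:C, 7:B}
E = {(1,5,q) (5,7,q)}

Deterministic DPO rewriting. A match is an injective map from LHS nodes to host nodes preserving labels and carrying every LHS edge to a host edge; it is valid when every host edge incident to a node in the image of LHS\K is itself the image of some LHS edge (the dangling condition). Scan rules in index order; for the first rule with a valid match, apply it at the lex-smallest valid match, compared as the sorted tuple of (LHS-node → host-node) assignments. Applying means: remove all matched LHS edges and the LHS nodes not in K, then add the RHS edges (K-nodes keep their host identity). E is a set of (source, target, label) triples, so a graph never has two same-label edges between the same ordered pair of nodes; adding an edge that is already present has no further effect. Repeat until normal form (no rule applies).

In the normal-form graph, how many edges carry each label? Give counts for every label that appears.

Answer: (no edges)

Derivation:
[0] host  ⇒  8 nodes, 2 edges  {1-q->5 5-q->7}
[1] R3 @ {0↦0, 1↦5, 2↦7}  ⇒  6 nodes, 1 edges  {1-q->5}
[2] R3 @ {0↦2, 1↦1, 2↦5}  ⇒  4 nodes, 0 edges  {∅}
halt: no rule applies after step 2
NF edges: []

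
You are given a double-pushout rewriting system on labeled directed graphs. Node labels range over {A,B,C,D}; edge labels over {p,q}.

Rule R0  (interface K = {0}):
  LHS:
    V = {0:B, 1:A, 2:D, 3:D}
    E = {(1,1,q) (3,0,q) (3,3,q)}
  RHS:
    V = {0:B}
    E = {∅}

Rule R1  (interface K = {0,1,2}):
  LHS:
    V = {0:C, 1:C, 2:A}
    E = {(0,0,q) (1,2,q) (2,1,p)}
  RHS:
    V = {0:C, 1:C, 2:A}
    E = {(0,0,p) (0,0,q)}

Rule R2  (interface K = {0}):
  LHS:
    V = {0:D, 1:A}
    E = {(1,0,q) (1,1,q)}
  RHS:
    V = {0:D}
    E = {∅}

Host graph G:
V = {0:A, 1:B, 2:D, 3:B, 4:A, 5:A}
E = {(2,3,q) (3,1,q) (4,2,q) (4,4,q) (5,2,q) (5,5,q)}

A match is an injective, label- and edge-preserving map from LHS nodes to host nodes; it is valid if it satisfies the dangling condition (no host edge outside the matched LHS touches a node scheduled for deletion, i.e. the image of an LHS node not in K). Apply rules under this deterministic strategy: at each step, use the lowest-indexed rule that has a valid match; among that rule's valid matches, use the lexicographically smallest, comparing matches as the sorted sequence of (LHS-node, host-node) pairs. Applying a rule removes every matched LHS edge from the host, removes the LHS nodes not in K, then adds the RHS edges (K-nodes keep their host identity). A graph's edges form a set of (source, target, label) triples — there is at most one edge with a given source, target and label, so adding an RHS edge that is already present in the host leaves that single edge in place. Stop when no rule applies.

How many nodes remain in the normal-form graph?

Answer: 4

Steps:
[0] host  ⇒  6 nodes, 6 edges  {2-q->3 3-q->1 4-q->2 4-q->4 5-q->2 5-q->5}
[1] R2 @ {0↦2, 1↦4}  ⇒  5 nodes, 4 edges  {2-q->3 3-q->1 5-q->2 5-q->5}
[2] R2 @ {0↦2, 1↦5}  ⇒  4 nodes, 2 edges  {2-q->3 3-q->1}
normal form: no rule applies after step 2
NF nodes: {0:A, 1:B, 2:D, 3:B}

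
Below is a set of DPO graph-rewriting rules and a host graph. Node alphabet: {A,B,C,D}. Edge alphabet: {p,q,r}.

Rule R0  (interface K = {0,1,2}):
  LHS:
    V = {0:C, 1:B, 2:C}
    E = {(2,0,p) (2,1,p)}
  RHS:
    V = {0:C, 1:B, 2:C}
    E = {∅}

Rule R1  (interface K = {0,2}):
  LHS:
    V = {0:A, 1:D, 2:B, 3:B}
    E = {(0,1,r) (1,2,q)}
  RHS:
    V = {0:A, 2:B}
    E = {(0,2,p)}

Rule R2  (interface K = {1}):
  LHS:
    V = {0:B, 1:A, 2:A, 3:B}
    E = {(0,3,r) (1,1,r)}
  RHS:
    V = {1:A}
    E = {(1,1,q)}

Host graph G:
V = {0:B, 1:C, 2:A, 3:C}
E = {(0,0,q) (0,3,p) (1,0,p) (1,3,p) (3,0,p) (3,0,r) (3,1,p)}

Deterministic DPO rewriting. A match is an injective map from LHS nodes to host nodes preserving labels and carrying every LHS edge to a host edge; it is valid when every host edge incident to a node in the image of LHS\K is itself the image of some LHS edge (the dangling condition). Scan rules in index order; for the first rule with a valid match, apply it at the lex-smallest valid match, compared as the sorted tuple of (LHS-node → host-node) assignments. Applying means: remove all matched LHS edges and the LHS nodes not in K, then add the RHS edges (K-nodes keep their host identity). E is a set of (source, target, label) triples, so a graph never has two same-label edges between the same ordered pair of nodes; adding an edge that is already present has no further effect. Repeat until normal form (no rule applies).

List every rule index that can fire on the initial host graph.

Answer: [R0]

Derivation:
R0: 2 valid matches — {0↦1, 1↦0, 2↦3}, {0↦3, 1↦0, 2↦1}
R1: no valid match — LHS pattern not found
R2: no valid match — LHS pattern not found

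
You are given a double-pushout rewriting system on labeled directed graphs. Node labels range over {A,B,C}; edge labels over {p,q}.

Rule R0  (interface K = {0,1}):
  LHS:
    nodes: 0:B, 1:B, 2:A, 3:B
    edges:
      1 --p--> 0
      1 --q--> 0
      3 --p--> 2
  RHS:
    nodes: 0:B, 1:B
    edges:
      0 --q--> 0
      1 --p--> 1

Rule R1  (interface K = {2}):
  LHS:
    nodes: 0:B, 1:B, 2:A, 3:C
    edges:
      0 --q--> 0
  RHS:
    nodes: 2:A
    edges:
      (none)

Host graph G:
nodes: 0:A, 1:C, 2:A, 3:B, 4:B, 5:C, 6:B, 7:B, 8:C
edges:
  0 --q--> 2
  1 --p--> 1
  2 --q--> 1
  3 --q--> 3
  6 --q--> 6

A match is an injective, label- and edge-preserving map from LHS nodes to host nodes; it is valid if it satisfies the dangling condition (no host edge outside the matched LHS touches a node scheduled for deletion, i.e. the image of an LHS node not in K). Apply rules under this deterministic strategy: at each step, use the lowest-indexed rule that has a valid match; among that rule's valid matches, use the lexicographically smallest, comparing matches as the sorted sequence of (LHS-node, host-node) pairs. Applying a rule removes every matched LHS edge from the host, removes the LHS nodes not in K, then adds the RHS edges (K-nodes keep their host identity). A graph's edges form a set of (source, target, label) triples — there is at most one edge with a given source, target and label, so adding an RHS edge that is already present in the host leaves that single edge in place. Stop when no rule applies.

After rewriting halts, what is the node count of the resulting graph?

Answer: 3

Derivation:
start.  V:9 E:5  edges: 0-q->2 1-p->1 2-q->1 3-q->3 6-q->6
1. fire R1 via {0↦3, 1↦4, 2↦0, 3↦5}  →  V:6 E:4  edges: 0-q->2 1-p->1 2-q->1 6-q->6
2. fire R1 via {0↦6, 1↦7, 2↦0, 3↦8}  →  V:3 E:3  edges: 0-q->2 1-p->1 2-q->1
halt: no rule applies after step 2
NF nodes: {0:A, 1:C, 2:A}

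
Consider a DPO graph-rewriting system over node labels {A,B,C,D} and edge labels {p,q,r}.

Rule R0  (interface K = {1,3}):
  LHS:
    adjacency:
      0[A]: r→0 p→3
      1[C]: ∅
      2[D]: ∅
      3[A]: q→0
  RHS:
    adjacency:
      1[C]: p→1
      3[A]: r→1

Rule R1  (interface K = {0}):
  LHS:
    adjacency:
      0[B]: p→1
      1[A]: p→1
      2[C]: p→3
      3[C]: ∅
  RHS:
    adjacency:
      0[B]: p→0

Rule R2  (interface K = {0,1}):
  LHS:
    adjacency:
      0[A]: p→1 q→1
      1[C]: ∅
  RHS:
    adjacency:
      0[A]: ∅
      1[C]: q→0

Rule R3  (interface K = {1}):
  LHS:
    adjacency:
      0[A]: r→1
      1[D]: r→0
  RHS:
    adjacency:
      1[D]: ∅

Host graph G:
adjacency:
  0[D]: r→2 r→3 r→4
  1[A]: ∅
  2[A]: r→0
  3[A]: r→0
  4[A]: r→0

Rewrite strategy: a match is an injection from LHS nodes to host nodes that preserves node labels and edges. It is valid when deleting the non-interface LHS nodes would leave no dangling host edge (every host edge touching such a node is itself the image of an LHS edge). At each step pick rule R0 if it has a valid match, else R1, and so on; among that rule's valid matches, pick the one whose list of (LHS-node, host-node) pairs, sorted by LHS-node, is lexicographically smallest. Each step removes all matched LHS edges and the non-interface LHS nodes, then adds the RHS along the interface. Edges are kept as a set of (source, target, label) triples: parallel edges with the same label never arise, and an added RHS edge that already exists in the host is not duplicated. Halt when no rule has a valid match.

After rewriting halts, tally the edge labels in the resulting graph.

Answer: (no edges)

Steps:
initial: |V|=5 |E|=6  E = 0-r->2 0-r->3 0-r->4 2-r->0 3-r->0 4-r->0
step 1: apply R3 at {0↦2, 1↦0}  → |V|=4 |E|=4  E = 0-r->3 0-r->4 3-r->0 4-r->0
step 2: apply R3 at {0↦3, 1↦0}  → |V|=3 |E|=2  E = 0-r->4 4-r->0
step 3: apply R3 at {0↦4, 1↦0}  → |V|=2 |E|=0  E = ∅
final graph: no rule applies after step 3
NF edges: []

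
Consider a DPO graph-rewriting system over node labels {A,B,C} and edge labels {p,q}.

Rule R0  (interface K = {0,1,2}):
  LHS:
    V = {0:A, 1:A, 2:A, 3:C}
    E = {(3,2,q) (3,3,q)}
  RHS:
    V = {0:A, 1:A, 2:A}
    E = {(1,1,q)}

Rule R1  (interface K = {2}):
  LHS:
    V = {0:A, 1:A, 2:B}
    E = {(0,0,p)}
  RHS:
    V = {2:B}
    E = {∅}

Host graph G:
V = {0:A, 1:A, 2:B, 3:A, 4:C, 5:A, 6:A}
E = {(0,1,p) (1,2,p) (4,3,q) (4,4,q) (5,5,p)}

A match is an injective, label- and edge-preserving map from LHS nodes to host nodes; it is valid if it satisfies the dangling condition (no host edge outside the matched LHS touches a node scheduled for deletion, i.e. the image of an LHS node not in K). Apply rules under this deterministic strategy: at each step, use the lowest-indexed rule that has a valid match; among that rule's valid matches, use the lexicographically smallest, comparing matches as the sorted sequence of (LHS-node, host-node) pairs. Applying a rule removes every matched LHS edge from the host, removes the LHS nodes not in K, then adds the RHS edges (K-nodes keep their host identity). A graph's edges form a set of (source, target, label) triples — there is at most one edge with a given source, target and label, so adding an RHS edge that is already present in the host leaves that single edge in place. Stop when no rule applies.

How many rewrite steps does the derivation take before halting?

Answer: 2

Steps:
start.  V:7 E:5  edges: 0-p->1 1-p->2 4-q->3 4-q->4 5-p->5
1. fire R0 via {0↦0, 1↦1, 2↦3, 3↦4}  →  V:6 E:4  edges: 0-p->1 1-q->1 1-p->2 5-p->5
2. fire R1 via {0↦5, 1↦3, 2↦2}  →  V:4 E:3  edges: 0-p->1 1-q->1 1-p->2
halt: no rule applies after step 2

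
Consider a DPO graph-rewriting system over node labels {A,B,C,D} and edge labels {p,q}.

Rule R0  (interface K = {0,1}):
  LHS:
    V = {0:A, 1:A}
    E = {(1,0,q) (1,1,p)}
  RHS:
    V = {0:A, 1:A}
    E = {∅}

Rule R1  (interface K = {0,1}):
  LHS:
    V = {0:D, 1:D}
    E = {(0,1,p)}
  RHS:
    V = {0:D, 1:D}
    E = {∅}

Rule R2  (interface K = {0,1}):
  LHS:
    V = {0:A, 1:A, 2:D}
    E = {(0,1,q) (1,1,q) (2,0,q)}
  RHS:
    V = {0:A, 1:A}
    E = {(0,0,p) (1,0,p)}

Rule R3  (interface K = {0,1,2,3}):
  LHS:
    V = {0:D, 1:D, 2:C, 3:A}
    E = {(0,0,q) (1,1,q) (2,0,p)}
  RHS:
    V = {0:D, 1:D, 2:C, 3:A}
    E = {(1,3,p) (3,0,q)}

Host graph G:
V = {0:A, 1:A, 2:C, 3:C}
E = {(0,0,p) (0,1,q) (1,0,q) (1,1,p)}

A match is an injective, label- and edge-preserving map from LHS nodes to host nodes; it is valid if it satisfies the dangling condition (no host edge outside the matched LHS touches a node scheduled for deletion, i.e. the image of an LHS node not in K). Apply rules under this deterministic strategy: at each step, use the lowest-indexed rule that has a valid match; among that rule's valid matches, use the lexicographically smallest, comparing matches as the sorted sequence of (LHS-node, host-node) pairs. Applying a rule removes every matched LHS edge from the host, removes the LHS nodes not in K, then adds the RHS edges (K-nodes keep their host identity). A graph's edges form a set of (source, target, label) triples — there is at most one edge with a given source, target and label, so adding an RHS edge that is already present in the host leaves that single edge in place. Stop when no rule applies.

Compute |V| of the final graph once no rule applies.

Answer: 4

Steps:
initial: |V|=4 |E|=4  E = 0-p->0 0-q->1 1-q->0 1-p->1
step 1: apply R0 at {0↦0, 1↦1}  → |V|=4 |E|=2  E = 0-p->0 0-q->1
step 2: apply R0 at {0↦1, 1↦0}  → |V|=4 |E|=0  E = ∅
normal form: no rule applies after step 2
NF nodes: {0:A, 1:A, 2:C, 3:C}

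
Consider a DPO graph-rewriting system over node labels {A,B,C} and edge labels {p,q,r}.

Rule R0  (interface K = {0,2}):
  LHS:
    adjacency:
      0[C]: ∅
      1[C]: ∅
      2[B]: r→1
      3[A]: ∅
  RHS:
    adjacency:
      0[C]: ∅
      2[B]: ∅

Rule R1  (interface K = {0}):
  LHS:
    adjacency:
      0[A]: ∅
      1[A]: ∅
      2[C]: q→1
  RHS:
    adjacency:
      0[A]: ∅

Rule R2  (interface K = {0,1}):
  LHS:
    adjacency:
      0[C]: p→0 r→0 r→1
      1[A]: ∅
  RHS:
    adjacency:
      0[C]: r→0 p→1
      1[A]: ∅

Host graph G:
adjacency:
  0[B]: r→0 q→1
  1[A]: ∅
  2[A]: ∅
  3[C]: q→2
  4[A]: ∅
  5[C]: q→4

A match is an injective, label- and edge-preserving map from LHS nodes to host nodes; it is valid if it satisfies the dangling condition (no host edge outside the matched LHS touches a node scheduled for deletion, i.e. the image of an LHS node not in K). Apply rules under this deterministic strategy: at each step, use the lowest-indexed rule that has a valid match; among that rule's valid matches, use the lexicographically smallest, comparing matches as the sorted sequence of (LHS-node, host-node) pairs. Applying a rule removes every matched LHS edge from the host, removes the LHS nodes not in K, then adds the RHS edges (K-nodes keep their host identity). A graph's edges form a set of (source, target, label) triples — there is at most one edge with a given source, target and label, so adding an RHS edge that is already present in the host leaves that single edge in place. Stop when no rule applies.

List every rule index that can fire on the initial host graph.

R0: no valid match — LHS pattern not found
R1: 4 valid matches — {0↦1, 1↦2, 2↦3}, {0↦1, 1↦4, 2↦5}, {0↦2, 1↦4, 2↦5} (+1 more)
R2: no valid match — LHS pattern not found

Answer: [R1]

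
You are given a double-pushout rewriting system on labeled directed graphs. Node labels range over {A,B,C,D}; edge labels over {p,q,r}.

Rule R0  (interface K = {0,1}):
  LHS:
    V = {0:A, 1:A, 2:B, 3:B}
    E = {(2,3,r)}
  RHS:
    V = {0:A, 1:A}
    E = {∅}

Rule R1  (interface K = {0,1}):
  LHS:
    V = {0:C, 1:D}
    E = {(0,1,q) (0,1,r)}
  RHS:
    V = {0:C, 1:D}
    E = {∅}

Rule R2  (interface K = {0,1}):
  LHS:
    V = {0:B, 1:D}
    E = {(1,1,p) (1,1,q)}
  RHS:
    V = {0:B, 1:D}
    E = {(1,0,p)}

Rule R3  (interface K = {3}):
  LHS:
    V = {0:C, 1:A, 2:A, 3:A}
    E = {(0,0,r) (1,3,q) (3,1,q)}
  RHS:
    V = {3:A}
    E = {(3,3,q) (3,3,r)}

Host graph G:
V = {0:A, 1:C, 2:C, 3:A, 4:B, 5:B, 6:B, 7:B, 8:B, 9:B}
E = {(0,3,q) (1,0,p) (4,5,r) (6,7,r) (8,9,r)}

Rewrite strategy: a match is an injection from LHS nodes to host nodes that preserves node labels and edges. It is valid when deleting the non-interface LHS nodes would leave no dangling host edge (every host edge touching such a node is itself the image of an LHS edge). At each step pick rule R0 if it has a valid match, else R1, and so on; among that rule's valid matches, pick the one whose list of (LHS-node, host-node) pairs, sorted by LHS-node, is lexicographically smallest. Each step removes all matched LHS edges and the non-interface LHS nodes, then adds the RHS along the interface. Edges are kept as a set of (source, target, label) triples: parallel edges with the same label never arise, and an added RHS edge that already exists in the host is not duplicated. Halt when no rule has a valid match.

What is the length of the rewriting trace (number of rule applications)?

Answer: 3

Steps:
start.  V:10 E:5  edges: 0-q->3 1-p->0 4-r->5 6-r->7 8-r->9
1. fire R0 via {0↦0, 1↦3, 2↦4, 3↦5}  →  V:8 E:4  edges: 0-q->3 1-p->0 6-r->7 8-r->9
2. fire R0 via {0↦0, 1↦3, 2↦6, 3↦7}  →  V:6 E:3  edges: 0-q->3 1-p->0 8-r->9
3. fire R0 via {0↦0, 1↦3, 2↦8, 3↦9}  →  V:4 E:2  edges: 0-q->3 1-p->0
final graph: no rule applies after step 3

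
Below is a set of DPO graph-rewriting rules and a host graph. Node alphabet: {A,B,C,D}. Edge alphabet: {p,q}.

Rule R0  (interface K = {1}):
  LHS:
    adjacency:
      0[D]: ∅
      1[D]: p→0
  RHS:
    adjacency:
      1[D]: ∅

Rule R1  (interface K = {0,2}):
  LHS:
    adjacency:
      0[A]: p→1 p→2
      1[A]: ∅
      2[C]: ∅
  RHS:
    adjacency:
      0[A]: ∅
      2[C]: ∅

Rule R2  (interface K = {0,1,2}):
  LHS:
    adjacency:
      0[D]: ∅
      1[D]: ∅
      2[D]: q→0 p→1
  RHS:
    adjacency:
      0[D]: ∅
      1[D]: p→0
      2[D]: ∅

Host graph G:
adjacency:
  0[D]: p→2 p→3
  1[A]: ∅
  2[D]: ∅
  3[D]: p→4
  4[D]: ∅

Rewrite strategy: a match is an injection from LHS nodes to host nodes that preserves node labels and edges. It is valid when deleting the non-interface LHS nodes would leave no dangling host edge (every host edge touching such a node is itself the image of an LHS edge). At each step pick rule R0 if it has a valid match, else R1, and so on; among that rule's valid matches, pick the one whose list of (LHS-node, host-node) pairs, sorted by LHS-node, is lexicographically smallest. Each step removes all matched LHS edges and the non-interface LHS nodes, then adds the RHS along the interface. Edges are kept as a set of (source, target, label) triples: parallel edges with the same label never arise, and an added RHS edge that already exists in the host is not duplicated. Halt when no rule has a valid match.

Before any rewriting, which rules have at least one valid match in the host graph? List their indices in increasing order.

R0: 2 valid matches — {0↦2, 1↦0}, {0↦4, 1↦3}
R1: no valid match — LHS pattern not found
R2: no valid match — LHS pattern not found

Answer: [R0]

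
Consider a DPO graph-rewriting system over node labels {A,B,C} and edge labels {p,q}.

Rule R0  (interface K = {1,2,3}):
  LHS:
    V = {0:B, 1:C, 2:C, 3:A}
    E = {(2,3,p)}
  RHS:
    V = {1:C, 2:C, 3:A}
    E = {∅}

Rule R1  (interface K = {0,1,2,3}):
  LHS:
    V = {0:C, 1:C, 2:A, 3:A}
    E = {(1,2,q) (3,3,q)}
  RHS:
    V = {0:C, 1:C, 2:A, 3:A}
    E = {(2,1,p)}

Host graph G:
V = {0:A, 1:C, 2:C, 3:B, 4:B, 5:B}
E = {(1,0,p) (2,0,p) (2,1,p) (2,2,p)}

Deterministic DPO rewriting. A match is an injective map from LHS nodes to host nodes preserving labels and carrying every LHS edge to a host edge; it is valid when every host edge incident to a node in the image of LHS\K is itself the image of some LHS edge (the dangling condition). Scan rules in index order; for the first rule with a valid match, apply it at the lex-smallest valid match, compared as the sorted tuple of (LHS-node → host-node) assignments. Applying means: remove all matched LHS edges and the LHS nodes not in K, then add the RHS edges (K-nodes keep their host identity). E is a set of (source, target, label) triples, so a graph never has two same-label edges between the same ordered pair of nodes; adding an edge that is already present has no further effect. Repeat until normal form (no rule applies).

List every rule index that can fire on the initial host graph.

Answer: [R0]

Rewrite trace:
R0: 6 valid matches — {0↦3, 1↦1, 2↦2, 3↦0}, {0↦3, 1↦2, 2↦1, 3↦0}, {0↦4, 1↦1, 2↦2, 3↦0} (+3 more)
R1: no valid match — LHS pattern not found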